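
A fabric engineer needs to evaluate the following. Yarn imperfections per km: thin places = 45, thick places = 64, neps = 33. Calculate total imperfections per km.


Formula: Total = thin places + thick places + neps
Total = 45 + 64 + 33
Total = 142 imperfections/km

142 imperfections/km


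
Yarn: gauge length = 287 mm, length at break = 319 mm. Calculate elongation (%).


Formula: Elongation (%) = ((L_break - L0) / L0) * 100
Step 1: Extension = 319 - 287 = 32 mm
Step 2: Elongation = (32 / 287) * 100
Step 3: Elongation = 0.111498 * 100 = 11.1498% ≈ 11.1%

11.1%


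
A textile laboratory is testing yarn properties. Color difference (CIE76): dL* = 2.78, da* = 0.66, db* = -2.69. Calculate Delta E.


Formula: Delta E = sqrt(dL*^2 + da*^2 + db*^2)
Step 1: dL*^2 = 2.78^2 = 7.7284
Step 2: da*^2 = 0.66^2 = 0.4356
Step 3: db*^2 = (-2.69)^2 = 7.2361
Step 4: Sum = 7.7284 + 0.4356 + 7.2361 = 15.4001
Step 5: Delta E = sqrt(15.4001) = 3.92

3.92 Delta E


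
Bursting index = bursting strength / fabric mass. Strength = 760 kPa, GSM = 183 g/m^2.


Formula: Bursting Index = Bursting Strength / Fabric GSM
BI = 760 kPa / 183 g/m^2
BI = 4.153 kPa/(g/m^2)

4.153 kPa/(g/m^2)


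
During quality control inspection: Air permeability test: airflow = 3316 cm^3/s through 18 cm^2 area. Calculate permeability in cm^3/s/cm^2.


Formula: Air Permeability = Airflow / Test Area
AP = 3316 cm^3/s / 18 cm^2
AP = 184.2 cm^3/s/cm^2

184.2 cm^3/s/cm^2


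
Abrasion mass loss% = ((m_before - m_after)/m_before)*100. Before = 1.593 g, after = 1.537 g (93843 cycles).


Formula: Mass loss% = ((m_before - m_after) / m_before) * 100
Step 1: Mass loss = 1.593 - 1.537 = 0.056 g
Step 2: Ratio = 0.056 / 1.593 = 0.0351538
Step 3: Mass loss% = 0.0351538 * 100 = 3.51538% ≈ 3.52%

3.52%


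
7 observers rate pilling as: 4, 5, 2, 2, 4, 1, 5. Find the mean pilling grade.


Formula: Mean = sum / count
Sum = 4 + 5 + 2 + 2 + 4 + 1 + 5 = 23
Mean = 23 / 7 = 3.3

3.3


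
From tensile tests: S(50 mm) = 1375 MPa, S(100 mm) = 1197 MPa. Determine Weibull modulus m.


Formula: m = ln(L1/L2) / ln(S2/S1)
Step 1: ln(L1/L2) = ln(50/100) = -0.69315
Step 2: S2/S1 = 1197/1375 = 0.87055
Step 3: ln(S2/S1) = ln(0.87055) = -0.13863
Step 4: m = -0.69315 / -0.13863 = 5.00

5.00 (Weibull m)


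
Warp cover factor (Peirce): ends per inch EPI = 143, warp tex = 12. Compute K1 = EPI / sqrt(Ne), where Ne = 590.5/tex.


Formula: K1 = EPI / sqrt(Ne), with Ne = 590.5 / tex_warp
Step 1: Ne = 590.5 / 12 = 49.208
Step 2: sqrt(Ne) = sqrt(49.208) = 7.0148
Step 3: K1 = 143 / 7.0148 = 20.4

20.4


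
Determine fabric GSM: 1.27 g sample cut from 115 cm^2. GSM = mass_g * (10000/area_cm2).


Formula: GSM = mass_g / area_m2
Step 1: Convert area: 115 cm^2 = 115 / 10000 = 0.0115 m^2
Step 2: GSM = 1.27 g / 0.0115 m^2 = 110.4 g/m^2

110.4 g/m^2


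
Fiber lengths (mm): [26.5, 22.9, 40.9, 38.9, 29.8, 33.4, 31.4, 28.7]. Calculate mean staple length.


Formula: Mean = sum of lengths / count
Sum = 26.5 + 22.9 + 40.9 + 38.9 + 29.8 + 33.4 + 31.4 + 28.7
Sum = 252.5 mm
Mean = 252.5 / 8 = 31.56 mm

31.56 mm


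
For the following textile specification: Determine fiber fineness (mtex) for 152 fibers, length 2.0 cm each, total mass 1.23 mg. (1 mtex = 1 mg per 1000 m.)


Formula: fineness (mtex) = mass (mg) / total length (km) = (mass_mg / total_length_m) * 1000
Step 1: Convert fiber length: 2.0 cm = 0.02 m
Step 2: Total fiber length = 152 * 0.02 = 3.04 m
Step 3: Linear density = 1.23 mg / 3.04 m = 0.4046 mg/m
Step 4: fineness = 0.4046 * 1000 = 404.6 mtex

404.6 mtex


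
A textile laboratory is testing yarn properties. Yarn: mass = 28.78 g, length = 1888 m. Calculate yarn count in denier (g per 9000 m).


Formula: den = (mass_g / length_m) * 9000
Substituting: den = (28.78 / 1888) * 9000
Intermediate: 28.78 / 1888 = 0.01524364 g/m
den = 0.01524364 * 9000 = 137.2 denier

137.2 denier


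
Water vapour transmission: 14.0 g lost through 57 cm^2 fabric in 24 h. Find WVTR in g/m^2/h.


Formula: WVTR = mass_loss / (area * time)
Step 1: Convert area: 57 cm^2 = 0.0057 m^2
Step 2: WVTR = 14.0 g / (0.0057 m^2 * 24 h)
Step 3: WVTR = 14.0 / 0.1368 = 102.3 g/m^2/h

102.3 g/m^2/h


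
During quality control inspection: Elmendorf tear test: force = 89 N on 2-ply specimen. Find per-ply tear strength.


Formula: Per-ply strength = Total force / Number of plies
Per-ply = 89 N / 2
Per-ply = 44.5 N

44.5 N


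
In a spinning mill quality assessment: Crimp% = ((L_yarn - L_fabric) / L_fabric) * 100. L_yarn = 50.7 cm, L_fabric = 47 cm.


Formula: Crimp% = ((L_yarn - L_fabric) / L_fabric) * 100
Step 1: Extension = 50.7 - 47 = 3.7 cm
Step 2: Crimp% = (3.7 / 47) * 100
Step 3: Crimp% = 0.078723 * 100 = 7.8723% ≈ 7.9%

7.9%


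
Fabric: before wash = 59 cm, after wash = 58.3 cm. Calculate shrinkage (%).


Formula: Shrinkage% = ((L_before - L_after) / L_before) * 100
Step 1: Shrinkage = 59 - 58.3 = 0.7 cm
Step 2: Shrinkage% = (0.7 / 59) * 100
Step 3: Shrinkage% = 0.011864 * 100 = 1.1864% ≈ 1.2%

1.2%


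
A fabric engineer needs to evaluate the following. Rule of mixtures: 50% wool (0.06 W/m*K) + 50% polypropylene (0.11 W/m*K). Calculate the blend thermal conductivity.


Formula: Blend property = (fraction_A * property_A) + (fraction_B * property_B)
Step 1: Contribution A = 50/100 * 0.06 W/m*K = 0.03 W/m*K
Step 2: Contribution B = 50/100 * 0.11 W/m*K = 0.055 W/m*K
Step 3: Blend thermal conductivity = 0.03 + 0.055 = 0.085 W/m*K

0.085 W/m*K


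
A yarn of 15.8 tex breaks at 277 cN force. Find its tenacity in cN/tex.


Formula: Tenacity = Breaking force / Linear density
Tenacity = 277 cN / 15.8 tex
Tenacity = 17.53 cN/tex

17.53 cN/tex


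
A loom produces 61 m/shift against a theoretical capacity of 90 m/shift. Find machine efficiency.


Formula: Efficiency% = (Actual output / Theoretical output) * 100
Efficiency% = (61 / 90) * 100
Efficiency% = 0.677778 * 100 = 67.7778% ≈ 67.8%

67.8%


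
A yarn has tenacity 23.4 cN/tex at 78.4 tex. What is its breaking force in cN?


Formula: Breaking force = Tenacity * Linear density
F = 23.4 cN/tex * 78.4 tex
F = 1834.56 cN

1834.56 cN


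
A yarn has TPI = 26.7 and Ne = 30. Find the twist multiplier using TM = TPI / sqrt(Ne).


Formula: TM = TPI / sqrt(Ne)
Step 1: sqrt(Ne) = sqrt(30) = 5.4772
Step 2: TM = 26.7 / 5.4772 = 4.87

4.87 TM


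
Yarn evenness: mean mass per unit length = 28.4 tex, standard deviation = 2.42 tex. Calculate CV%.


Formula: CV% = (standard deviation / mean) * 100
Step 1: Ratio = 2.42 / 28.4 = 0.085211
Step 2: CV% = 0.085211 * 100 = 8.5211% ≈ 8.5%

8.5%


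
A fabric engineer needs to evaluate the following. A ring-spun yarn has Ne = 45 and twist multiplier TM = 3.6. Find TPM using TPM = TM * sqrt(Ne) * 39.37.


Formula: TPM = TM * sqrt(Ne) * 39.37
Step 1: sqrt(Ne) = sqrt(45) = 6.7082
Step 2: TM * sqrt(Ne) = 3.6 * 6.7082 = 24.1495
Step 3: TPM = 24.1495 * 39.37 = 951 twists/m

951 twists/m


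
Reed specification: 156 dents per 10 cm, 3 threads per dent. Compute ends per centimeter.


Formula: EPC = (dents per 10 cm * ends per dent) / 10
Step 1: Total ends per 10 cm = 156 * 3 = 468
Step 2: EPC = 468 / 10 = 46.8 ends/cm

46.8 ends/cm


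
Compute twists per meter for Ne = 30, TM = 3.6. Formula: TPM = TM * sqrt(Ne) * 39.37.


Formula: TPM = TM * sqrt(Ne) * 39.37
Step 1: sqrt(Ne) = sqrt(30) = 5.4772
Step 2: TM * sqrt(Ne) = 3.6 * 5.4772 = 19.7179
Step 3: TPM = 19.7179 * 39.37 = 776 twists/m

776 twists/m


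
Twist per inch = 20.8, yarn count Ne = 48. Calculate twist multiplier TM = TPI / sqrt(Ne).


Formula: TM = TPI / sqrt(Ne)
Step 1: sqrt(Ne) = sqrt(48) = 6.9282
Step 2: TM = 20.8 / 6.9282 = 3.00

3.00 TM


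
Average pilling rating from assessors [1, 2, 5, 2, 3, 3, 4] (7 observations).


Formula: Mean = sum / count
Sum = 1 + 2 + 5 + 2 + 3 + 3 + 4 = 20
Mean = 20 / 7 = 2.9

2.9


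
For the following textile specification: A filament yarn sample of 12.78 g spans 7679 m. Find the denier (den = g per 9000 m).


Formula: den = (mass_g / length_m) * 9000
Substituting: den = (12.78 / 7679) * 9000
Intermediate: 12.78 / 7679 = 0.00166428 g/m
den = 0.00166428 * 9000 = 15.0 denier

15.0 denier


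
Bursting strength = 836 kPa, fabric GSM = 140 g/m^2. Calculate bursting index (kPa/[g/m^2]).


Formula: Bursting Index = Bursting Strength / Fabric GSM
BI = 836 kPa / 140 g/m^2
BI = 5.971 kPa/(g/m^2)

5.971 kPa/(g/m^2)


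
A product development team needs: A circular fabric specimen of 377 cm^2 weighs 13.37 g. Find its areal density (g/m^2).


Formula: GSM = mass_g / area_m2
Step 1: Convert area: 377 cm^2 = 377 / 10000 = 0.0377 m^2
Step 2: GSM = 13.37 g / 0.0377 m^2 = 354.6 g/m^2

354.6 g/m^2


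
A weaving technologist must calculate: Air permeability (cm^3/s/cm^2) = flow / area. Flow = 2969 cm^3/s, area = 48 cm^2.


Formula: Air Permeability = Airflow / Test Area
AP = 2969 cm^3/s / 48 cm^2
AP = 61.9 cm^3/s/cm^2

61.9 cm^3/s/cm^2


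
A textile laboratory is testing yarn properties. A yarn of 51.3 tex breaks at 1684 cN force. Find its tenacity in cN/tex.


Formula: Tenacity = Breaking force / Linear density
Tenacity = 1684 cN / 51.3 tex
Tenacity = 32.83 cN/tex

32.83 cN/tex


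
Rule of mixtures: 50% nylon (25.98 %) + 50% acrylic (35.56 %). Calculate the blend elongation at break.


Formula: Blend property = (fraction_A * property_A) + (fraction_B * property_B)
Step 1: Contribution A = 50/100 * 25.98 % = 12.99 %
Step 2: Contribution B = 50/100 * 35.56 % = 17.78 %
Step 3: Blend elongation at break = 12.99 + 17.78 = 30.77 %

30.77 %


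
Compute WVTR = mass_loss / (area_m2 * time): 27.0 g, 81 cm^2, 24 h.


Formula: WVTR = mass_loss / (area * time)
Step 1: Convert area: 81 cm^2 = 0.0081 m^2
Step 2: WVTR = 27.0 g / (0.0081 m^2 * 24 h)
Step 3: WVTR = 27.0 / 0.1944 = 138.9 g/m^2/h

138.9 g/m^2/h


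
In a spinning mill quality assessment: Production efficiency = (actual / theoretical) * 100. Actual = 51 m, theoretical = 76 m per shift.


Formula: Efficiency% = (Actual output / Theoretical output) * 100
Efficiency% = (51 / 76) * 100
Efficiency% = 0.671053 * 100 = 67.1053% ≈ 67.1%

67.1%


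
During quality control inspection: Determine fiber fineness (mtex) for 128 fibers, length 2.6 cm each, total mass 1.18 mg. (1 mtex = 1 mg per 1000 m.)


Formula: fineness (mtex) = mass (mg) / total length (km) = (mass_mg / total_length_m) * 1000
Step 1: Convert fiber length: 2.6 cm = 0.026 m
Step 2: Total fiber length = 128 * 0.026 = 3.328 m
Step 3: Linear density = 1.18 mg / 3.328 m = 0.3546 mg/m
Step 4: fineness = 0.3546 * 1000 = 354.6 mtex

354.6 mtex


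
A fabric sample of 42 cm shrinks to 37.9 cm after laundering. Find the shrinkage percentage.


Formula: Shrinkage% = ((L_before - L_after) / L_before) * 100
Step 1: Shrinkage = 42 - 37.9 = 4.1 cm
Step 2: Shrinkage% = (4.1 / 42) * 100
Step 3: Shrinkage% = 0.097619 * 100 = 9.7619% ≈ 9.8%

9.8%


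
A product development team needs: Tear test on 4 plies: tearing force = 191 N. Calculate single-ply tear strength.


Formula: Per-ply strength = Total force / Number of plies
Per-ply = 191 N / 4
Per-ply = 47.75 N

47.75 N


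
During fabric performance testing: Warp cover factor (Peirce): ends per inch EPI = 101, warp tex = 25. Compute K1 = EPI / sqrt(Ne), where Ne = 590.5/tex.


Formula: K1 = EPI / sqrt(Ne), with Ne = 590.5 / tex_warp
Step 1: Ne = 590.5 / 25 = 23.62
Step 2: sqrt(Ne) = sqrt(23.62) = 4.86
Step 3: K1 = 101 / 4.86 = 20.8

20.8


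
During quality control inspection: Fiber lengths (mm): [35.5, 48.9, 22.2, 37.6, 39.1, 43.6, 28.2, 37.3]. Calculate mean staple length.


Formula: Mean = sum of lengths / count
Sum = 35.5 + 48.9 + 22.2 + 37.6 + 39.1 + 43.6 + 28.2 + 37.3
Sum = 292.4 mm
Mean = 292.4 / 8 = 36.55 mm

36.55 mm


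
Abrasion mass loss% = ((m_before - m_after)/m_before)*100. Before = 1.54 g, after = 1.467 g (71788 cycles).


Formula: Mass loss% = ((m_before - m_after) / m_before) * 100
Step 1: Mass loss = 1.54 - 1.467 = 0.073 g
Step 2: Ratio = 0.073 / 1.54 = 0.0474026
Step 3: Mass loss% = 0.0474026 * 100 = 4.74026% ≈ 4.74%

4.74%


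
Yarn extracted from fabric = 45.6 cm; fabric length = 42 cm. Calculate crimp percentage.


Formula: Crimp% = ((L_yarn - L_fabric) / L_fabric) * 100
Step 1: Extension = 45.6 - 42 = 3.6 cm
Step 2: Crimp% = (3.6 / 42) * 100
Step 3: Crimp% = 0.085714 * 100 = 8.5714% ≈ 8.6%

8.6%


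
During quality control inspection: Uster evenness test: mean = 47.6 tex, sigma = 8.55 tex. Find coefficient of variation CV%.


Formula: CV% = (standard deviation / mean) * 100
Step 1: Ratio = 8.55 / 47.6 = 0.179622
Step 2: CV% = 0.179622 * 100 = 17.9622% ≈ 18.0%

18.0%


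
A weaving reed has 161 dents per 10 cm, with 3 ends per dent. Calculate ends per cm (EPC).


Formula: EPC = (dents per 10 cm * ends per dent) / 10
Step 1: Total ends per 10 cm = 161 * 3 = 483
Step 2: EPC = 483 / 10 = 48.3 ends/cm

48.3 ends/cm


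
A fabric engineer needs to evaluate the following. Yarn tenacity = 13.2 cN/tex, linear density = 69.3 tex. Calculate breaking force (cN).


Formula: Breaking force = Tenacity * Linear density
F = 13.2 cN/tex * 69.3 tex
F = 914.76 cN

914.76 cN


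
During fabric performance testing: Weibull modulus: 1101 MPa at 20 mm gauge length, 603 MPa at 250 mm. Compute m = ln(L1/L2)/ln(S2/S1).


Formula: m = ln(L1/L2) / ln(S2/S1)
Step 1: ln(L1/L2) = ln(20/250) = -2.52573
Step 2: S2/S1 = 603/1101 = 0.54768
Step 3: ln(S2/S1) = ln(0.54768) = -0.60206
Step 4: m = -2.52573 / -0.60206 = 4.20

4.20 (Weibull m)


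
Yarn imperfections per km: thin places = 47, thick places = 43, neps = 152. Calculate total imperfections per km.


Formula: Total = thin places + thick places + neps
Total = 47 + 43 + 152
Total = 242 imperfections/km

242 imperfections/km


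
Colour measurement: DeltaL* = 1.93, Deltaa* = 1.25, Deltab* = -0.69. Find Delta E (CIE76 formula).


Formula: Delta E = sqrt(dL*^2 + da*^2 + db*^2)
Step 1: dL*^2 = 1.93^2 = 3.7249
Step 2: da*^2 = 1.25^2 = 1.5625
Step 3: db*^2 = (-0.69)^2 = 0.4761
Step 4: Sum = 3.7249 + 1.5625 + 0.4761 = 5.7635
Step 5: Delta E = sqrt(5.7635) = 2.4

2.4 Delta E


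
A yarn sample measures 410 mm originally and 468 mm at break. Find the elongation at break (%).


Formula: Elongation (%) = ((L_break - L0) / L0) * 100
Step 1: Extension = 468 - 410 = 58 mm
Step 2: Elongation = (58 / 410) * 100
Step 3: Elongation = 0.141463 * 100 = 14.1463% ≈ 14.1%

14.1%


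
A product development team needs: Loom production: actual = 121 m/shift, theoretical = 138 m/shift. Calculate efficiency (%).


Formula: Efficiency% = (Actual output / Theoretical output) * 100
Efficiency% = (121 / 138) * 100
Efficiency% = 0.876812 * 100 = 87.6812% ≈ 87.7%

87.7%


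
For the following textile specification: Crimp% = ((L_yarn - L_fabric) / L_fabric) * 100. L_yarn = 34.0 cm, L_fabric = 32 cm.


Formula: Crimp% = ((L_yarn - L_fabric) / L_fabric) * 100
Step 1: Extension = 34.0 - 32 = 2.0 cm
Step 2: Crimp% = (2.0 / 32) * 100
Step 3: Crimp% = 0.0625 * 100 = 6.25% ≈ 6.3%

6.3%


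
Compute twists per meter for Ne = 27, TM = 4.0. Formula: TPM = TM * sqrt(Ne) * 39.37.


Formula: TPM = TM * sqrt(Ne) * 39.37
Step 1: sqrt(Ne) = sqrt(27) = 5.1962
Step 2: TM * sqrt(Ne) = 4.0 * 5.1962 = 20.7848
Step 3: TPM = 20.7848 * 39.37 = 818 twists/m

818 twists/m


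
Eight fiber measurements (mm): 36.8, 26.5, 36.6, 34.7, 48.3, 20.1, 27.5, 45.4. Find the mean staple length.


Formula: Mean = sum of lengths / count
Sum = 36.8 + 26.5 + 36.6 + 34.7 + 48.3 + 20.1 + 27.5 + 45.4
Sum = 275.9 mm
Mean = 275.9 / 8 = 34.49 mm

34.49 mm


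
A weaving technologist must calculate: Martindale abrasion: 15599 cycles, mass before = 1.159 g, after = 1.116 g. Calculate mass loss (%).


Formula: Mass loss% = ((m_before - m_after) / m_before) * 100
Step 1: Mass loss = 1.159 - 1.116 = 0.043 g
Step 2: Ratio = 0.043 / 1.159 = 0.0371009
Step 3: Mass loss% = 0.0371009 * 100 = 3.71009% ≈ 3.71%

3.71%


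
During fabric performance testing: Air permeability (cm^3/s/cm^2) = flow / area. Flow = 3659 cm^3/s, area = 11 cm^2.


Formula: Air Permeability = Airflow / Test Area
AP = 3659 cm^3/s / 11 cm^2
AP = 332.6 cm^3/s/cm^2

332.6 cm^3/s/cm^2


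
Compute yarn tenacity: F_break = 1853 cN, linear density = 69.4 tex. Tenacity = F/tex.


Formula: Tenacity = Breaking force / Linear density
Tenacity = 1853 cN / 69.4 tex
Tenacity = 26.70 cN/tex

26.70 cN/tex


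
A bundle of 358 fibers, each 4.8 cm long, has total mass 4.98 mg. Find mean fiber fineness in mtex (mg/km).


Formula: fineness (mtex) = mass (mg) / total length (km) = (mass_mg / total_length_m) * 1000
Step 1: Convert fiber length: 4.8 cm = 0.048 m
Step 2: Total fiber length = 358 * 0.048 = 17.184 m
Step 3: Linear density = 4.98 mg / 17.184 m = 0.2898 mg/m
Step 4: fineness = 0.2898 * 1000 = 289.8 mtex

289.8 mtex


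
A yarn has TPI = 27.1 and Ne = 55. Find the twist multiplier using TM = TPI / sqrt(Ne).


Formula: TM = TPI / sqrt(Ne)
Step 1: sqrt(Ne) = sqrt(55) = 7.4162
Step 2: TM = 27.1 / 7.4162 = 3.65

3.65 TM


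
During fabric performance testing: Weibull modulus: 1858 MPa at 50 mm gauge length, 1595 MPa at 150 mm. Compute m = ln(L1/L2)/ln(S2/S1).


Formula: m = ln(L1/L2) / ln(S2/S1)
Step 1: ln(L1/L2) = ln(50/150) = -1.09861
Step 2: S2/S1 = 1595/1858 = 0.85845
Step 3: ln(S2/S1) = ln(0.85845) = -0.15263
Step 4: m = -1.09861 / -0.15263 = 7.20

7.20 (Weibull m)


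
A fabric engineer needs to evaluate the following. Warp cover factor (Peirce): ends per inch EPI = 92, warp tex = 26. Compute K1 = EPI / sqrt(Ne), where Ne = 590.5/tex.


Formula: K1 = EPI / sqrt(Ne), with Ne = 590.5 / tex_warp
Step 1: Ne = 590.5 / 26 = 22.712
Step 2: sqrt(Ne) = sqrt(22.712) = 4.7657
Step 3: K1 = 92 / 4.7657 = 19.3

19.3


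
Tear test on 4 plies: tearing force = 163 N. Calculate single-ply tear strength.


Formula: Per-ply strength = Total force / Number of plies
Per-ply = 163 N / 4
Per-ply = 40.75 N

40.75 N


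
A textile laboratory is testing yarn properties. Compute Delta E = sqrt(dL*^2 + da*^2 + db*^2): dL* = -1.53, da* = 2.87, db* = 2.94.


Formula: Delta E = sqrt(dL*^2 + da*^2 + db*^2)
Step 1: dL*^2 = (-1.53)^2 = 2.3409
Step 2: da*^2 = 2.87^2 = 8.2369
Step 3: db*^2 = 2.94^2 = 8.6436
Step 4: Sum = 2.3409 + 8.2369 + 8.6436 = 19.2214
Step 5: Delta E = sqrt(19.2214) = 4.38

4.38 Delta E


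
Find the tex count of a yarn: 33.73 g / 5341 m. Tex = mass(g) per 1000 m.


Formula: Tex = (mass_g / length_m) * 1000
Substituting: Tex = (33.73 / 5341) * 1000
Intermediate: 33.73 / 5341 = 0.0063153 g/m
Tex = 0.0063153 * 1000 = 6.32 tex

6.32 tex


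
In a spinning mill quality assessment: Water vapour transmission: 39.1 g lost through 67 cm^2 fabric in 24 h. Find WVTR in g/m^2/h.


Formula: WVTR = mass_loss / (area * time)
Step 1: Convert area: 67 cm^2 = 0.0067 m^2
Step 2: WVTR = 39.1 g / (0.0067 m^2 * 24 h)
Step 3: WVTR = 39.1 / 0.1608 = 243.2 g/m^2/h

243.2 g/m^2/h


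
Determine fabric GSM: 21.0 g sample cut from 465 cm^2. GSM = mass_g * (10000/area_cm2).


Formula: GSM = mass_g / area_m2
Step 1: Convert area: 465 cm^2 = 465 / 10000 = 0.0465 m^2
Step 2: GSM = 21.0 g / 0.0465 m^2 = 451.6 g/m^2

451.6 g/m^2


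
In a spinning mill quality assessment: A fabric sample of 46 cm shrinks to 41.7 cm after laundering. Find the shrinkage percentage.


Formula: Shrinkage% = ((L_before - L_after) / L_before) * 100
Step 1: Shrinkage = 46 - 41.7 = 4.3 cm
Step 2: Shrinkage% = (4.3 / 46) * 100
Step 3: Shrinkage% = 0.093478 * 100 = 9.3478% ≈ 9.3%

9.3%


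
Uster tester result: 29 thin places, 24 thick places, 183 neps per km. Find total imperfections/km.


Formula: Total = thin places + thick places + neps
Total = 29 + 24 + 183
Total = 236 imperfections/km

236 imperfections/km


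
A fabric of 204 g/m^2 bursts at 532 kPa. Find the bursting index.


Formula: Bursting Index = Bursting Strength / Fabric GSM
BI = 532 kPa / 204 g/m^2
BI = 2.608 kPa/(g/m^2)

2.608 kPa/(g/m^2)


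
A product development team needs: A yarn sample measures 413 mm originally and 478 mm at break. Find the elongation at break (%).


Formula: Elongation (%) = ((L_break - L0) / L0) * 100
Step 1: Extension = 478 - 413 = 65 mm
Step 2: Elongation = (65 / 413) * 100
Step 3: Elongation = 0.157385 * 100 = 15.7385% ≈ 15.7%

15.7%


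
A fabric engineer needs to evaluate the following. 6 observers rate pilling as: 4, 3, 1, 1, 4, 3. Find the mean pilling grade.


Formula: Mean = sum / count
Sum = 4 + 3 + 1 + 1 + 4 + 3 = 16
Mean = 16 / 6 = 2.7

2.7


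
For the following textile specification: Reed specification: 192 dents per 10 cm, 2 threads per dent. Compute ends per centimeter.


Formula: EPC = (dents per 10 cm * ends per dent) / 10
Step 1: Total ends per 10 cm = 192 * 2 = 384
Step 2: EPC = 384 / 10 = 38.4 ends/cm

38.4 ends/cm


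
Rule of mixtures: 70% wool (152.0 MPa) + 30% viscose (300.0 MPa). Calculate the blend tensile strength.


Formula: Blend property = (fraction_A * property_A) + (fraction_B * property_B)
Step 1: Contribution A = 70/100 * 152.0 MPa = 106.4 MPa
Step 2: Contribution B = 30/100 * 300.0 MPa = 90.0 MPa
Step 3: Blend tensile strength = 106.4 + 90.0 = 196.4 MPa

196.4 MPa


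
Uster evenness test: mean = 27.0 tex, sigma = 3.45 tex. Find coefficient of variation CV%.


Formula: CV% = (standard deviation / mean) * 100
Step 1: Ratio = 3.45 / 27.0 = 0.127778
Step 2: CV% = 0.127778 * 100 = 12.7778% ≈ 12.8%

12.8%


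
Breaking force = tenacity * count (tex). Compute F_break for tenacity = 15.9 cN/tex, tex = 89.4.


Formula: Breaking force = Tenacity * Linear density
F = 15.9 cN/tex * 89.4 tex
F = 1421.46 cN

1421.46 cN


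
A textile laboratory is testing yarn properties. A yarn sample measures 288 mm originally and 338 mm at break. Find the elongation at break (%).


Formula: Elongation (%) = ((L_break - L0) / L0) * 100
Step 1: Extension = 338 - 288 = 50 mm
Step 2: Elongation = (50 / 288) * 100
Step 3: Elongation = 0.173611 * 100 = 17.3611% ≈ 17.4%

17.4%


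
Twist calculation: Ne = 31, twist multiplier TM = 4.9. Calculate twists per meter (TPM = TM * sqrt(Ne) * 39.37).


Formula: TPM = TM * sqrt(Ne) * 39.37
Step 1: sqrt(Ne) = sqrt(31) = 5.5678
Step 2: TM * sqrt(Ne) = 4.9 * 5.5678 = 27.2822
Step 3: TPM = 27.2822 * 39.37 = 1074 twists/m

1074 twists/m


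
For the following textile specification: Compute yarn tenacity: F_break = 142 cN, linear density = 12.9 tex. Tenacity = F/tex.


Formula: Tenacity = Breaking force / Linear density
Tenacity = 142 cN / 12.9 tex
Tenacity = 11.01 cN/tex

11.01 cN/tex


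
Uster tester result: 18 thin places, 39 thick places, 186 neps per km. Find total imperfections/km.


Formula: Total = thin places + thick places + neps
Total = 18 + 39 + 186
Total = 243 imperfections/km

243 imperfections/km


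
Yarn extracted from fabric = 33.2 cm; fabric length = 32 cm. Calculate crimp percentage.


Formula: Crimp% = ((L_yarn - L_fabric) / L_fabric) * 100
Step 1: Extension = 33.2 - 32 = 1.2 cm
Step 2: Crimp% = (1.2 / 32) * 100
Step 3: Crimp% = 0.0375 * 100 = 3.75% ≈ 3.8%

3.8%


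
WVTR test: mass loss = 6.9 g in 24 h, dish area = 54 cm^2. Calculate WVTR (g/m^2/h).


Formula: WVTR = mass_loss / (area * time)
Step 1: Convert area: 54 cm^2 = 0.0054 m^2
Step 2: WVTR = 6.9 g / (0.0054 m^2 * 24 h)
Step 3: WVTR = 6.9 / 0.1296 = 53.2 g/m^2/h

53.2 g/m^2/h


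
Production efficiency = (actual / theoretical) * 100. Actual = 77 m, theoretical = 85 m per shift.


Formula: Efficiency% = (Actual output / Theoretical output) * 100
Efficiency% = (77 / 85) * 100
Efficiency% = 0.905882 * 100 = 90.5882% ≈ 90.6%

90.6%


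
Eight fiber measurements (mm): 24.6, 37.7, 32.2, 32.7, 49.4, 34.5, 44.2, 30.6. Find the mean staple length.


Formula: Mean = sum of lengths / count
Sum = 24.6 + 37.7 + 32.2 + 32.7 + 49.4 + 34.5 + 44.2 + 30.6
Sum = 285.9 mm
Mean = 285.9 / 8 = 35.74 mm

35.74 mm


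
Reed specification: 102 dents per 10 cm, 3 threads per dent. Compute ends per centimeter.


Formula: EPC = (dents per 10 cm * ends per dent) / 10
Step 1: Total ends per 10 cm = 102 * 3 = 306
Step 2: EPC = 306 / 10 = 30.6 ends/cm

30.6 ends/cm


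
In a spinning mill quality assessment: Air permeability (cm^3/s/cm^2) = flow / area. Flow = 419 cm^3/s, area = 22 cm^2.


Formula: Air Permeability = Airflow / Test Area
AP = 419 cm^3/s / 22 cm^2
AP = 19.0 cm^3/s/cm^2

19.0 cm^3/s/cm^2


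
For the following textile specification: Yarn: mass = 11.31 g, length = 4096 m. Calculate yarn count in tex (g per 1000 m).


Formula: Tex = (mass_g / length_m) * 1000
Substituting: Tex = (11.31 / 4096) * 1000
Intermediate: 11.31 / 4096 = 0.00276123 g/m
Tex = 0.00276123 * 1000 = 2.76 tex

2.76 tex


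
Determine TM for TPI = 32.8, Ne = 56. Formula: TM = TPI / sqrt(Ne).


Formula: TM = TPI / sqrt(Ne)
Step 1: sqrt(Ne) = sqrt(56) = 7.4833
Step 2: TM = 32.8 / 7.4833 = 4.38

4.38 TM


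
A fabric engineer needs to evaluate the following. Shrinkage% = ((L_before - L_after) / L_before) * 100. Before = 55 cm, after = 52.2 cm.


Formula: Shrinkage% = ((L_before - L_after) / L_before) * 100
Step 1: Shrinkage = 55 - 52.2 = 2.8 cm
Step 2: Shrinkage% = (2.8 / 55) * 100
Step 3: Shrinkage% = 0.050909 * 100 = 5.0909% ≈ 5.1%

5.1%


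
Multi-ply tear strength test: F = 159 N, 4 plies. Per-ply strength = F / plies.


Formula: Per-ply strength = Total force / Number of plies
Per-ply = 159 N / 4
Per-ply = 39.75 N

39.75 N


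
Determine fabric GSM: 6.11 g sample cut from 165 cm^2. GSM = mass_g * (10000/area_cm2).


Formula: GSM = mass_g / area_m2
Step 1: Convert area: 165 cm^2 = 165 / 10000 = 0.0165 m^2
Step 2: GSM = 6.11 g / 0.0165 m^2 = 370.3 g/m^2

370.3 g/m^2


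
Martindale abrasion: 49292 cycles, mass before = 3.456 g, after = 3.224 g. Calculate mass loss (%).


Formula: Mass loss% = ((m_before - m_after) / m_before) * 100
Step 1: Mass loss = 3.456 - 3.224 = 0.232 g
Step 2: Ratio = 0.232 / 3.456 = 0.0671296
Step 3: Mass loss% = 0.0671296 * 100 = 6.71296% ≈ 6.71%

6.71%


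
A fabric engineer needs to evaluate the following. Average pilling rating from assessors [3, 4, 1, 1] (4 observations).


Formula: Mean = sum / count
Sum = 3 + 4 + 1 + 1 = 9
Mean = 9 / 4 = 2.3

2.3


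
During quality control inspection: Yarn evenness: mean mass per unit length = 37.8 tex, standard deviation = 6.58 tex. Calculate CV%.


Formula: CV% = (standard deviation / mean) * 100
Step 1: Ratio = 6.58 / 37.8 = 0.174074
Step 2: CV% = 0.174074 * 100 = 17.4074% ≈ 17.4%

17.4%


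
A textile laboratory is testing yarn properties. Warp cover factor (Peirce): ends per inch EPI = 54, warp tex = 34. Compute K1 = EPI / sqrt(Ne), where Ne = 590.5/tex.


Formula: K1 = EPI / sqrt(Ne), with Ne = 590.5 / tex_warp
Step 1: Ne = 590.5 / 34 = 17.368
Step 2: sqrt(Ne) = sqrt(17.368) = 4.1675
Step 3: K1 = 54 / 4.1675 = 13.0

13.0


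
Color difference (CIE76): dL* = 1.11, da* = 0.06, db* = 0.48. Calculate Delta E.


Formula: Delta E = sqrt(dL*^2 + da*^2 + db*^2)
Step 1: dL*^2 = 1.11^2 = 1.2321
Step 2: da*^2 = 0.06^2 = 0.0036
Step 3: db*^2 = 0.48^2 = 0.2304
Step 4: Sum = 1.2321 + 0.0036 + 0.2304 = 1.4661
Step 5: Delta E = sqrt(1.4661) = 1.21

1.21 Delta E


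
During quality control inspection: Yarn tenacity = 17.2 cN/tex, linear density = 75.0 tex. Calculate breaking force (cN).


Formula: Breaking force = Tenacity * Linear density
F = 17.2 cN/tex * 75.0 tex
F = 1290.00 cN

1290.00 cN


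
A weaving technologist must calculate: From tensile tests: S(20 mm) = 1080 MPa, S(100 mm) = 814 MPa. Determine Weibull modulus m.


Formula: m = ln(L1/L2) / ln(S2/S1)
Step 1: ln(L1/L2) = ln(20/100) = -1.60944
Step 2: S2/S1 = 814/1080 = 0.7537
Step 3: ln(S2/S1) = ln(0.7537) = -0.28276
Step 4: m = -1.60944 / -0.28276 = 5.69

5.69 (Weibull m)


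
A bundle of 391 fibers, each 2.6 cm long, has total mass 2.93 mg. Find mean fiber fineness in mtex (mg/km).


Formula: fineness (mtex) = mass (mg) / total length (km) = (mass_mg / total_length_m) * 1000
Step 1: Convert fiber length: 2.6 cm = 0.026 m
Step 2: Total fiber length = 391 * 0.026 = 10.166 m
Step 3: Linear density = 2.93 mg / 10.166 m = 0.2882 mg/m
Step 4: fineness = 0.2882 * 1000 = 288.2 mtex

288.2 mtex


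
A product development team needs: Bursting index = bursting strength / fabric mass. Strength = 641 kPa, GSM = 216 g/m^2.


Formula: Bursting Index = Bursting Strength / Fabric GSM
BI = 641 kPa / 216 g/m^2
BI = 2.968 kPa/(g/m^2)

2.968 kPa/(g/m^2)


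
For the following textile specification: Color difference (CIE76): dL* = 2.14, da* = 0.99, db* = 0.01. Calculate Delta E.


Formula: Delta E = sqrt(dL*^2 + da*^2 + db*^2)
Step 1: dL*^2 = 2.14^2 = 4.5796
Step 2: da*^2 = 0.99^2 = 0.9801
Step 3: db*^2 = 0.01^2 = 0.0001
Step 4: Sum = 4.5796 + 0.9801 + 0.0001 = 5.5598
Step 5: Delta E = sqrt(5.5598) = 2.36

2.36 Delta E


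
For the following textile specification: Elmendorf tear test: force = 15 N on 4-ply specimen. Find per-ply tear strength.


Formula: Per-ply strength = Total force / Number of plies
Per-ply = 15 N / 4
Per-ply = 3.75 N

3.75 N


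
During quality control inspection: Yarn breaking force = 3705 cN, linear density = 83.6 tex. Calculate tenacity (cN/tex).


Formula: Tenacity = Breaking force / Linear density
Tenacity = 3705 cN / 83.6 tex
Tenacity = 44.32 cN/tex

44.32 cN/tex


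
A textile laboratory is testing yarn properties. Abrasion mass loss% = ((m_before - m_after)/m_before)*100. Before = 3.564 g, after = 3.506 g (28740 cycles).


Formula: Mass loss% = ((m_before - m_after) / m_before) * 100
Step 1: Mass loss = 3.564 - 3.506 = 0.058 g
Step 2: Ratio = 0.058 / 3.564 = 0.0162738
Step 3: Mass loss% = 0.0162738 * 100 = 1.62738% ≈ 1.63%

1.63%


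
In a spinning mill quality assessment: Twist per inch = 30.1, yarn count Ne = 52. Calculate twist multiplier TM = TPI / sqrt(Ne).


Formula: TM = TPI / sqrt(Ne)
Step 1: sqrt(Ne) = sqrt(52) = 7.2111
Step 2: TM = 30.1 / 7.2111 = 4.17

4.17 TM


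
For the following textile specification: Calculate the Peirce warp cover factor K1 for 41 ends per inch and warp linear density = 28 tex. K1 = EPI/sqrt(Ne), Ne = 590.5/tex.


Formula: K1 = EPI / sqrt(Ne), with Ne = 590.5 / tex_warp
Step 1: Ne = 590.5 / 28 = 21.089
Step 2: sqrt(Ne) = sqrt(21.089) = 4.5923
Step 3: K1 = 41 / 4.5923 = 8.9

8.9


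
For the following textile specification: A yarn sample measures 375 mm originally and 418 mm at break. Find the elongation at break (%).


Formula: Elongation (%) = ((L_break - L0) / L0) * 100
Step 1: Extension = 418 - 375 = 43 mm
Step 2: Elongation = (43 / 375) * 100
Step 3: Elongation = 0.114667 * 100 = 11.4667% ≈ 11.5%

11.5%


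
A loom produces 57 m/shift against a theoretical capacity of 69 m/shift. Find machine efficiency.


Formula: Efficiency% = (Actual output / Theoretical output) * 100
Efficiency% = (57 / 69) * 100
Efficiency% = 0.826087 * 100 = 82.6087% ≈ 82.6%

82.6%


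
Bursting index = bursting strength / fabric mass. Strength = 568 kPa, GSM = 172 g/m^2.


Formula: Bursting Index = Bursting Strength / Fabric GSM
BI = 568 kPa / 172 g/m^2
BI = 3.302 kPa/(g/m^2)

3.302 kPa/(g/m^2)


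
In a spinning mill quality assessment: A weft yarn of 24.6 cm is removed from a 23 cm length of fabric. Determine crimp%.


Formula: Crimp% = ((L_yarn - L_fabric) / L_fabric) * 100
Step 1: Extension = 24.6 - 23 = 1.6 cm
Step 2: Crimp% = (1.6 / 23) * 100
Step 3: Crimp% = 0.069565 * 100 = 6.9565% ≈ 7.0%

7.0%


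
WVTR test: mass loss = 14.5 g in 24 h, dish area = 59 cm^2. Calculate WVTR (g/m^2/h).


Formula: WVTR = mass_loss / (area * time)
Step 1: Convert area: 59 cm^2 = 0.0059 m^2
Step 2: WVTR = 14.5 g / (0.0059 m^2 * 24 h)
Step 3: WVTR = 14.5 / 0.1416 = 102.4 g/m^2/h

102.4 g/m^2/h


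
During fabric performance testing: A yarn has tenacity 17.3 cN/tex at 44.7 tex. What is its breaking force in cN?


Formula: Breaking force = Tenacity * Linear density
F = 17.3 cN/tex * 44.7 tex
F = 773.31 cN

773.31 cN


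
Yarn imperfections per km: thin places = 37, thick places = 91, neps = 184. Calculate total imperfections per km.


Formula: Total = thin places + thick places + neps
Total = 37 + 91 + 184
Total = 312 imperfections/km

312 imperfections/km


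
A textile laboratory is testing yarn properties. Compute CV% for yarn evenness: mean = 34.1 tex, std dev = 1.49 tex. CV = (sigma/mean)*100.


Formula: CV% = (standard deviation / mean) * 100
Step 1: Ratio = 1.49 / 34.1 = 0.043695
Step 2: CV% = 0.043695 * 100 = 4.3695% ≈ 4.4%

4.4%


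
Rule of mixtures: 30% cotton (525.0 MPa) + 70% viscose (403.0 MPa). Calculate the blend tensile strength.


Formula: Blend property = (fraction_A * property_A) + (fraction_B * property_B)
Step 1: Contribution A = 30/100 * 525.0 MPa = 157.5 MPa
Step 2: Contribution B = 70/100 * 403.0 MPa = 282.1 MPa
Step 3: Blend tensile strength = 157.5 + 282.1 = 439.6 MPa

439.6 MPa


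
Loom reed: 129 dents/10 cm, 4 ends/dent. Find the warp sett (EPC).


Formula: EPC = (dents per 10 cm * ends per dent) / 10
Step 1: Total ends per 10 cm = 129 * 4 = 516
Step 2: EPC = 516 / 10 = 51.6 ends/cm

51.6 ends/cm


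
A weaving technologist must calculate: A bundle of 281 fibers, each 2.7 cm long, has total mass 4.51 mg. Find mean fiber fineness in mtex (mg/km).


Formula: fineness (mtex) = mass (mg) / total length (km) = (mass_mg / total_length_m) * 1000
Step 1: Convert fiber length: 2.7 cm = 0.027 m
Step 2: Total fiber length = 281 * 0.027 = 7.587 m
Step 3: Linear density = 4.51 mg / 7.587 m = 0.5944 mg/m
Step 4: fineness = 0.5944 * 1000 = 594.4 mtex

594.4 mtex


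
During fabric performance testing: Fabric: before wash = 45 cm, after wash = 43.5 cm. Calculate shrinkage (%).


Formula: Shrinkage% = ((L_before - L_after) / L_before) * 100
Step 1: Shrinkage = 45 - 43.5 = 1.5 cm
Step 2: Shrinkage% = (1.5 / 45) * 100
Step 3: Shrinkage% = 0.033333 * 100 = 3.3333% ≈ 3.3%

3.3%


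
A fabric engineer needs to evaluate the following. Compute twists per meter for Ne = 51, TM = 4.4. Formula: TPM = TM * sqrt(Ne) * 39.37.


Formula: TPM = TM * sqrt(Ne) * 39.37
Step 1: sqrt(Ne) = sqrt(51) = 7.1414
Step 2: TM * sqrt(Ne) = 4.4 * 7.1414 = 31.4222
Step 3: TPM = 31.4222 * 39.37 = 1237 twists/m

1237 twists/m


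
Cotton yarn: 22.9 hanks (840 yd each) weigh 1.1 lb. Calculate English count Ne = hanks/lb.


Formula: Ne = hanks / mass_lb
Substituting: Ne = 22.9 / 1.1
Ne = 20.8

20.8 Ne


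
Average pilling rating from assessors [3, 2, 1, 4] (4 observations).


Formula: Mean = sum / count
Sum = 3 + 2 + 1 + 4 = 10
Mean = 10 / 4 = 2.5

2.5


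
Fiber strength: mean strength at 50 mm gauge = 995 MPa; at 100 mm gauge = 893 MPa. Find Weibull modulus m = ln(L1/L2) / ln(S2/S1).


Formula: m = ln(L1/L2) / ln(S2/S1)
Step 1: ln(L1/L2) = ln(50/100) = -0.69315
Step 2: S2/S1 = 893/995 = 0.89749
Step 3: ln(S2/S1) = ln(0.89749) = -0.10815
Step 4: m = -0.69315 / -0.10815 = 6.41

6.41 (Weibull m)


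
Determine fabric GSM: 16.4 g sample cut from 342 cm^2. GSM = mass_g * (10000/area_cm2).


Formula: GSM = mass_g / area_m2
Step 1: Convert area: 342 cm^2 = 342 / 10000 = 0.0342 m^2
Step 2: GSM = 16.4 g / 0.0342 m^2 = 479.5 g/m^2

479.5 g/m^2


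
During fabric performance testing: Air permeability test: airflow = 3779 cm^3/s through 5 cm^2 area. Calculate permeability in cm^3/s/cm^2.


Formula: Air Permeability = Airflow / Test Area
AP = 3779 cm^3/s / 5 cm^2
AP = 755.8 cm^3/s/cm^2

755.8 cm^3/s/cm^2


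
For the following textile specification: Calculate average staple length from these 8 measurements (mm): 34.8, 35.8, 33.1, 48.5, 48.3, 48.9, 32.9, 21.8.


Formula: Mean = sum of lengths / count
Sum = 34.8 + 35.8 + 33.1 + 48.5 + 48.3 + 48.9 + 32.9 + 21.8
Sum = 304.1 mm
Mean = 304.1 / 8 = 38.01 mm

38.01 mm


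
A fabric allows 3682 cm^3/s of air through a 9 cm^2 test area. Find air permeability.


Formula: Air Permeability = Airflow / Test Area
AP = 3682 cm^3/s / 9 cm^2
AP = 409.1 cm^3/s/cm^2

409.1 cm^3/s/cm^2


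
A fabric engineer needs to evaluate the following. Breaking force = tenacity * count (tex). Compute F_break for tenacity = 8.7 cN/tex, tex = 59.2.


Formula: Breaking force = Tenacity * Linear density
F = 8.7 cN/tex * 59.2 tex
F = 515.04 cN

515.04 cN


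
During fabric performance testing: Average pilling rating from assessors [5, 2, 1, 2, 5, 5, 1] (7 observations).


Formula: Mean = sum / count
Sum = 5 + 2 + 1 + 2 + 5 + 5 + 1 = 21
Mean = 21 / 7 = 3.0

3.0


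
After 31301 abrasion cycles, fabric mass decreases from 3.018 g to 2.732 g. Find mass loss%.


Formula: Mass loss% = ((m_before - m_after) / m_before) * 100
Step 1: Mass loss = 3.018 - 2.732 = 0.286 g
Step 2: Ratio = 0.286 / 3.018 = 0.0947647
Step 3: Mass loss% = 0.0947647 * 100 = 9.47647% ≈ 9.48%

9.48%


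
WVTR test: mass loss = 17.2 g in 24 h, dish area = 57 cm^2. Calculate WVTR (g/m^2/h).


Formula: WVTR = mass_loss / (area * time)
Step 1: Convert area: 57 cm^2 = 0.0057 m^2
Step 2: WVTR = 17.2 g / (0.0057 m^2 * 24 h)
Step 3: WVTR = 17.2 / 0.1368 = 125.7 g/m^2/h

125.7 g/m^2/h


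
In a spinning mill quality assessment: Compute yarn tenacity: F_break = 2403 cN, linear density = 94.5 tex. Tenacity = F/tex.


Formula: Tenacity = Breaking force / Linear density
Tenacity = 2403 cN / 94.5 tex
Tenacity = 25.43 cN/tex

25.43 cN/tex


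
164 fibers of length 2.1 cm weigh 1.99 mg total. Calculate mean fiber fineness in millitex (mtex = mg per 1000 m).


Formula: fineness (mtex) = mass (mg) / total length (km) = (mass_mg / total_length_m) * 1000
Step 1: Convert fiber length: 2.1 cm = 0.021 m
Step 2: Total fiber length = 164 * 0.021 = 3.444 m
Step 3: Linear density = 1.99 mg / 3.444 m = 0.5778 mg/m
Step 4: fineness = 0.5778 * 1000 = 577.8 mtex

577.8 mtex


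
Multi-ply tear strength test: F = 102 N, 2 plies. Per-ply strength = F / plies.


Formula: Per-ply strength = Total force / Number of plies
Per-ply = 102 N / 2
Per-ply = 51 N

51 N


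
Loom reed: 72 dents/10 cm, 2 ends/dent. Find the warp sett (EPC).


Formula: EPC = (dents per 10 cm * ends per dent) / 10
Step 1: Total ends per 10 cm = 72 * 2 = 144
Step 2: EPC = 144 / 10 = 14.4 ends/cm

14.4 ends/cm


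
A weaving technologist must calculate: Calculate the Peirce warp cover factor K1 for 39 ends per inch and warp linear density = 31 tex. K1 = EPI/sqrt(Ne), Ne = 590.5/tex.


Formula: K1 = EPI / sqrt(Ne), with Ne = 590.5 / tex_warp
Step 1: Ne = 590.5 / 31 = 19.048
Step 2: sqrt(Ne) = sqrt(19.048) = 4.3644
Step 3: K1 = 39 / 4.3644 = 8.9

8.9


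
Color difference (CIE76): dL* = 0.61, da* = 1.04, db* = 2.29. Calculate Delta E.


Formula: Delta E = sqrt(dL*^2 + da*^2 + db*^2)
Step 1: dL*^2 = 0.61^2 = 0.3721
Step 2: da*^2 = 1.04^2 = 1.0816
Step 3: db*^2 = 2.29^2 = 5.2441
Step 4: Sum = 0.3721 + 1.0816 + 5.2441 = 6.6978
Step 5: Delta E = sqrt(6.6978) = 2.59

2.59 Delta E


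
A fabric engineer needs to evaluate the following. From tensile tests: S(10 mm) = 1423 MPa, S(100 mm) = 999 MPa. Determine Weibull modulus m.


Formula: m = ln(L1/L2) / ln(S2/S1)
Step 1: ln(L1/L2) = ln(10/100) = -2.30259
Step 2: S2/S1 = 999/1423 = 0.70204
Step 3: ln(S2/S1) = ln(0.70204) = -0.35376
Step 4: m = -2.30259 / -0.35376 = 6.51

6.51 (Weibull m)


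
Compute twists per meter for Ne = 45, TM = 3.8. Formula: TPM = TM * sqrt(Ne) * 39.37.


Formula: TPM = TM * sqrt(Ne) * 39.37
Step 1: sqrt(Ne) = sqrt(45) = 6.7082
Step 2: TM * sqrt(Ne) = 3.8 * 6.7082 = 25.4912
Step 3: TPM = 25.4912 * 39.37 = 1004 twists/m

1004 twists/m


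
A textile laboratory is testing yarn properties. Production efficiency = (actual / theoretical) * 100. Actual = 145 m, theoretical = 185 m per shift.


Formula: Efficiency% = (Actual output / Theoretical output) * 100
Efficiency% = (145 / 185) * 100
Efficiency% = 0.783784 * 100 = 78.3784% ≈ 78.4%

78.4%
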